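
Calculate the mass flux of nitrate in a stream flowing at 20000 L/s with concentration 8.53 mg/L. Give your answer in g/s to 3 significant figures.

20000 L/s = 20 m³/s.
Mass flux = Q·C = 20 m³/s × 8.53 g/m³ = 170.6 g/s.

171 g/s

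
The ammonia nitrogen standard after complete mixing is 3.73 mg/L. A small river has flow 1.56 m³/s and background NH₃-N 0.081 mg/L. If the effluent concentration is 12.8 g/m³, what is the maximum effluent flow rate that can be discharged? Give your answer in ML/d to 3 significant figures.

54.2 ML/d

Mass balance at complete mixing: C_std·(Q_w + Q_r) = Q_w·C_e + Q_r·C_b.
Rearranging, Q_w = Q_r·(C_std − C_b)/(C_e − C_std) = 1.56·(3.73 − 0.081) / (12.8 − 3.73) = 0.6276 m³/s.
= 54.23 ML/d.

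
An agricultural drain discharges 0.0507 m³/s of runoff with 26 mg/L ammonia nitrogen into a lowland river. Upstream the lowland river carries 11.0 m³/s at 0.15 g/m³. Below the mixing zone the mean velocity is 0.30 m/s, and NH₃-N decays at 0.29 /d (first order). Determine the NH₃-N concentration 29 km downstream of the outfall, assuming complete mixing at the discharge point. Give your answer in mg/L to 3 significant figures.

After complete mixing, C₀ = (0.0507·26 + 11·0.15) / 11.05 = 0.2686 mg/L.
Travel time t = 2.9e+04 m / 0.30 m/s = 9.667e+04 s = 1.119 d.
C = 0.2686·exp(−0.29·1.119) = 0.2686·0.7229 = 0.1942 mg/L.

0.194 mg/L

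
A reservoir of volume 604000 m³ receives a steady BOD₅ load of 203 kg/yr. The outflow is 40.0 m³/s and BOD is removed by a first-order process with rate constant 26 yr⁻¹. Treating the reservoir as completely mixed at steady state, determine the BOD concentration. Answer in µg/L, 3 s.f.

0.159 µg/L

Outflow Q = 40.0 m³/s × 3.156e+07 s/yr = 1.262e+09 m³/yr.
Steady-state CSTR mass balance: W = Q·C + k·V·C, so C = W/(Q + kV).
Q + kV = 1.262e+09 + 26·604000 = 1.278e+09 m³/yr.
C = 203/1.278e+09 = 1.588e-07 kg/m³ = 0.0001588 mg/L = 0.1588 µg/L.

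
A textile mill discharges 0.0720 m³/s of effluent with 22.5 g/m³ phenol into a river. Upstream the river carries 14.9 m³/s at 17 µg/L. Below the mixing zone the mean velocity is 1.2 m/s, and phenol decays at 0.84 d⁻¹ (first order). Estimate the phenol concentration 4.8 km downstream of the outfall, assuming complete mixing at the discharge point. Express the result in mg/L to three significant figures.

17 µg/L = 0.017 mg/L.
After complete mixing, C₀ = (0.072·22.5 + 14.9·0.017) / 14.97 = 0.1251 mg/L.
Travel time t = 4800 m / 1.2 m/s = 4000 s = 0.0463 d.
C = 0.1251·exp(−0.84·0.0463) = 0.1251·0.9619 = 0.1203 mg/L.

0.120 mg/L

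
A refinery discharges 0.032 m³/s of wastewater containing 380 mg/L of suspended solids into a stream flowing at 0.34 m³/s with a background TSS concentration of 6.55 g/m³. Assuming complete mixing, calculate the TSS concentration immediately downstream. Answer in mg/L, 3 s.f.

38.7 mg/L

Conservation of mass across the mixing zone: C = (0.032·380 + 0.34·6.55) / (0.032 + 0.34) = 14.39/0.372 = 38.67 mg/L.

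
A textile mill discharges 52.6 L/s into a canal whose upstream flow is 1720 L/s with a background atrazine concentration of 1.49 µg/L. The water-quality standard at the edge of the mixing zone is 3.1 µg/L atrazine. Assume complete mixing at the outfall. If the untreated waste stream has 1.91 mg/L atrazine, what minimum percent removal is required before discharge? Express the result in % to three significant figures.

97.1 %

52.6 L/s = 0.0526 m³/s.
1720 L/s = 1.72 m³/s.
1.49 µg/L = 0.00149 mg/L.
3.1 µg/L = 0.0031 mg/L.
Mass balance: 0.0031·1.773 = 0.0526·Cₑ + 1.72·0.00149.
Cₑ = (0.005495 − 0.002563) / 0.0526 = 0.05575 mg/L.
Required removal = 1 − 0.05575/1.91 = 97.08 %.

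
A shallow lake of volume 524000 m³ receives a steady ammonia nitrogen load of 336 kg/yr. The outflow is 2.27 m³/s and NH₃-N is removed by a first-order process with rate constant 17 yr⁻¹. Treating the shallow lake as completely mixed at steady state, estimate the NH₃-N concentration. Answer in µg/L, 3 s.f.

4.17 µg/L

Outflow Q = 2.27 m³/s × 3.156e+07 s/yr = 7.164e+07 m³/yr.
Steady-state CSTR mass balance: W = Q·C + k·V·C, so C = W/(Q + kV).
Q + kV = 7.164e+07 + 17·524000 = 8.054e+07 m³/yr.
C = 336/8.054e+07 = 4.172e-06 kg/m³ = 0.004172 mg/L = 4.172 µg/L.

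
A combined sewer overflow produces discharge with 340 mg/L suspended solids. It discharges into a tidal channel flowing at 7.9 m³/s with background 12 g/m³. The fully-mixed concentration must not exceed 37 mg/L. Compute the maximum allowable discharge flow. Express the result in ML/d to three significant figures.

56.3 ML/d

Mass balance at complete mixing: C_std·(Q_w + Q_r) = Q_w·C_e + Q_r·C_b.
Rearranging, Q_w = Q_r·(C_std − C_b)/(C_e − C_std) = 7.9·(37 − 12) / (340 − 37) = 0.6518 m³/s.
= 56.32 ML/d.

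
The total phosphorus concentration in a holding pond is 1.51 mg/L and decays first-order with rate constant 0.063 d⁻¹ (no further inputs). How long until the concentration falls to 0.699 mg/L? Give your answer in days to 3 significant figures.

t = ln(C₀/C)/k = ln(1.51/0.699)/0.063 = 0.7702/0.063 = 12.23 d.

12.2 d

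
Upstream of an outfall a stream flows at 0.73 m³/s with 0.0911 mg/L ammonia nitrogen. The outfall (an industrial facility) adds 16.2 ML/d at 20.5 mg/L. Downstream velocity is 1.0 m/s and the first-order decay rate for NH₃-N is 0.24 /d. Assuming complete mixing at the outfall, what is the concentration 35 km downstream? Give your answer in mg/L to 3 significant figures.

16.2 ML/d = 0.1875 m³/s.
After complete mixing, C₀ = (0.1875·20.5 + 0.73·0.0911) / 0.9175 = 4.262 mg/L.
Travel time t = 3.5e+04 m / 1.0 m/s = 3.5e+04 s = 0.4051 d.
C = 4.262·exp(−0.24·0.4051) = 4.262·0.9074 = 3.867 mg/L.

3.87 mg/L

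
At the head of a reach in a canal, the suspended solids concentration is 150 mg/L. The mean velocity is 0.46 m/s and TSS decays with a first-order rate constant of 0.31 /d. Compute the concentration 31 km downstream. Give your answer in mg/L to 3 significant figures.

Travel time t = 31 km / 0.46 m/s = 3.1e+04/0.46 = 6.739e+04 s = 0.78 d.
First-order decay: C = 150·exp(−0.31·0.78) = 150·0.7852 = 117.8 mg/L.

118 mg/L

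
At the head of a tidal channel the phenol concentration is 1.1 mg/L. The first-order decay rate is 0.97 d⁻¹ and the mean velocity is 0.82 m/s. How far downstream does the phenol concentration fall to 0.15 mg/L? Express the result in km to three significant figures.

From C = C₀·e^(−kt), t = ln(C₀/C)/k = ln(1.1/0.15)/0.97 = 1.992/0.97 = 2.054 d.
Distance = v·t = 0.82 m/s × 1.775e+05 s = 1.455e+05 m = 145.5 km.

146 km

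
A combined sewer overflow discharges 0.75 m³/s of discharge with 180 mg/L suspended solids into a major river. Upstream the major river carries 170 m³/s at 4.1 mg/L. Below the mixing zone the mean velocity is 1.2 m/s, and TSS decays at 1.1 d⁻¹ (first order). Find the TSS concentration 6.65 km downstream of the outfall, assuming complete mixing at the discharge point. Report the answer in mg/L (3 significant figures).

After complete mixing, C₀ = (0.75·180 + 170·4.1) / 170.8 = 4.873 mg/L.
Travel time t = 6650 m / 1.2 m/s = 5542 s = 0.06414 d.
C = 4.873·exp(−1.1·0.06414) = 4.873·0.9319 = 4.541 mg/L.

4.54 mg/L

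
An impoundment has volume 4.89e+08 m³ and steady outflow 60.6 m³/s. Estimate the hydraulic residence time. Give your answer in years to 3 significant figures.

Q = 60.6 m³/s × 3.156e+07 s/yr = 1.912e+09 m³/yr.
Hydraulic residence time τ = V/Q = 4.89e+08/1.912e+09 = 0.2557 yr.

0.256 yr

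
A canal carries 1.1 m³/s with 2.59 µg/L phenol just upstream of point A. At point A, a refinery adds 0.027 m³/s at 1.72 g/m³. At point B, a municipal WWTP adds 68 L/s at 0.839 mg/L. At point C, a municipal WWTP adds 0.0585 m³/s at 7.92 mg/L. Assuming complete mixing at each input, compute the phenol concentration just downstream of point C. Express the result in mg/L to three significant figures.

0.454 mg/L

2.59 µg/L = 0.00259 mg/L.
After input A: C = (1.1·0.00259 + 0.027·1.72) / 1.127 = 0.04373 mg/L.
68 L/s = 0.068 m³/s.
After input B: C = (1.127·0.04373 + 0.068·0.839) / 1.195 = 0.08899 mg/L.
After input C: C = (1.195·0.08899 + 0.0585·7.92) / 1.254 = 0.4545 mg/L.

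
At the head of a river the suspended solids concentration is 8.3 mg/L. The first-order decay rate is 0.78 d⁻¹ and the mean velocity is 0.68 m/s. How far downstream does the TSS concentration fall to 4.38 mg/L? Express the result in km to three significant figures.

48.1 km

From C = C₀·e^(−kt), t = ln(C₀/C)/k = ln(8.3/4.38)/0.78 = 0.6392/0.78 = 0.8195 d.
Distance = v·t = 0.68 m/s × 7.08e+04 s = 4.815e+04 m = 48.15 km.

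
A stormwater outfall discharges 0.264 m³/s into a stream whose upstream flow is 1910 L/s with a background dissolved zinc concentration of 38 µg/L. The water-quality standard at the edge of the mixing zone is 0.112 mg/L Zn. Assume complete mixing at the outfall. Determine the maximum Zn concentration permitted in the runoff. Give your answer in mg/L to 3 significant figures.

0.647 mg/L

1910 L/s = 1.91 m³/s.
38 µg/L = 0.038 mg/L.
Mass balance: 0.112·2.174 = 0.264·Cₑ + 1.91·0.038.
Cₑ = (0.2435 − 0.07258) / 0.264 = 0.6474 mg/L.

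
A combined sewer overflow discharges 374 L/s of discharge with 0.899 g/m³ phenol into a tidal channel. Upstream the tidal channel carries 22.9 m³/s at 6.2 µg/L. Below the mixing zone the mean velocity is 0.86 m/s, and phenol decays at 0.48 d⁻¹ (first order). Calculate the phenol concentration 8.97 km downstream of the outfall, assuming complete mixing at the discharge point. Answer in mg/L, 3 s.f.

0.0194 mg/L

374 L/s = 0.374 m³/s.
6.2 µg/L = 0.0062 mg/L.
After complete mixing, C₀ = (0.374·0.899 + 22.9·0.0062) / 23.27 = 0.02055 mg/L.
Travel time t = 8970 m / 0.86 m/s = 1.043e+04 s = 0.1207 d.
C = 0.02055·exp(−0.48·0.1207) = 0.02055·0.9437 = 0.01939 mg/L.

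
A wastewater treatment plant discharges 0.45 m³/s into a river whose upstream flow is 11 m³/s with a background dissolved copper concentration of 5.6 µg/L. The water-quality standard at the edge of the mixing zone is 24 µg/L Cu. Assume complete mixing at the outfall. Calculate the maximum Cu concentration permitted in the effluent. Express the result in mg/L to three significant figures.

5.6 µg/L = 0.0056 mg/L.
24 µg/L = 0.024 mg/L.
Mass balance: 0.024·11.45 = 0.45·Cₑ + 11·0.0056.
Cₑ = (0.2748 − 0.0616) / 0.45 = 0.4738 mg/L.

0.474 mg/L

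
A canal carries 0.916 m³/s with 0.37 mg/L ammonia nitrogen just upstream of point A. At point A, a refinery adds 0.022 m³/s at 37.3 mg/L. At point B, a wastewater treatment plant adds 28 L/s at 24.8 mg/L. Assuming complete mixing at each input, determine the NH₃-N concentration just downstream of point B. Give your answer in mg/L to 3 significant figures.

After input A: C = (0.916·0.37 + 0.022·37.3) / 0.938 = 1.236 mg/L.
28 L/s = 0.028 m³/s.
After input B: C = (0.938·1.236 + 0.028·24.8) / 0.966 = 1.919 mg/L.

1.92 mg/L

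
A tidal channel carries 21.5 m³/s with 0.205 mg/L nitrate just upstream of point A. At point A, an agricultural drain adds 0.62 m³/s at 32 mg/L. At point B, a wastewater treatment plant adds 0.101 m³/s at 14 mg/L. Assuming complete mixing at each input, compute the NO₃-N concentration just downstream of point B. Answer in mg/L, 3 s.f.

After input A: C = (21.5·0.205 + 0.62·32) / 22.12 = 1.096 mg/L.
After input B: C = (22.12·1.096 + 0.101·14) / 22.22 = 1.155 mg/L.

1.15 mg/L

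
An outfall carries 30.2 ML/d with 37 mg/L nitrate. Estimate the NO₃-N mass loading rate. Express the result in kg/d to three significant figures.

1120 kg/d

30.2 ML/d = 0.3495 m³/s.
Mass flux = Q·C = 0.3495 m³/s × 37 g/m³ = 12.93 g/s.
= 12.93 g/s × 86.4 = 1117 kg/d.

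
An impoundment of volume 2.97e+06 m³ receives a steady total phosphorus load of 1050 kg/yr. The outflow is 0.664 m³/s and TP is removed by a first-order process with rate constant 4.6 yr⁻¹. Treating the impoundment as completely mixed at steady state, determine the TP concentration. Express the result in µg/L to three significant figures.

Outflow Q = 0.664 m³/s × 3.156e+07 s/yr = 2.095e+07 m³/yr.
Steady-state CSTR mass balance: W = Q·C + k·V·C, so C = W/(Q + kV).
Q + kV = 2.095e+07 + 4.6·2.97e+06 = 3.462e+07 m³/yr.
C = 1050/3.462e+07 = 3.033e-05 kg/m³ = 0.03033 mg/L = 30.33 µg/L.

30.3 µg/L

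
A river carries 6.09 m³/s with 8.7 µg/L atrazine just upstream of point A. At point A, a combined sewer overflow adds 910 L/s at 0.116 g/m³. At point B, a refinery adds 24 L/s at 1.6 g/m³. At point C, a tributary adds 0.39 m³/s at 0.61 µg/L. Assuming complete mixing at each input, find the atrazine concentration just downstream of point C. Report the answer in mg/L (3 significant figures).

8.7 µg/L = 0.0087 mg/L.
910 L/s = 0.91 m³/s.
After input A: C = (6.09·0.0087 + 0.91·0.116) / 7 = 0.02265 mg/L.
24 L/s = 0.024 m³/s.
After input B: C = (7·0.02265 + 0.024·1.6) / 7.024 = 0.02804 mg/L.
0.61 µg/L = 0.00061 mg/L.
After input C: C = (7.024·0.02804 + 0.39·0.00061) / 7.414 = 0.0266 mg/L.

0.0266 mg/L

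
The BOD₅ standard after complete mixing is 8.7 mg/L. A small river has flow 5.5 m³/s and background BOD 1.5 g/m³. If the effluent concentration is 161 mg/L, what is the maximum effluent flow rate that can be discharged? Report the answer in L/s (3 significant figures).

260 L/s

Mass balance at complete mixing: C_std·(Q_w + Q_r) = Q_w·C_e + Q_r·C_b.
Rearranging, Q_w = Q_r·(C_std − C_b)/(C_e − C_std) = 5.5·(8.7 − 1.5) / (161 − 8.7) = 0.26 m³/s.
= 260 L/s.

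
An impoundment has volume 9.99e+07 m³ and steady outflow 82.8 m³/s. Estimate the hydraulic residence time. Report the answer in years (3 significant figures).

0.0382 yr

Q = 82.8 m³/s × 3.156e+07 s/yr = 2.613e+09 m³/yr.
Hydraulic residence time τ = V/Q = 9.99e+07/2.613e+09 = 0.03823 yr.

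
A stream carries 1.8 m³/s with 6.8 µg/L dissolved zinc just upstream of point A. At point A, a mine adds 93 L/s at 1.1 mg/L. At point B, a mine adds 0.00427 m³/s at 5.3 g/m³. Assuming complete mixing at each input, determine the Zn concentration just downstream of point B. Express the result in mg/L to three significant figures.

6.8 µg/L = 0.0068 mg/L.
93 L/s = 0.093 m³/s.
After input A: C = (1.8·0.0068 + 0.093·1.1) / 1.893 = 0.06051 mg/L.
After input B: C = (1.893·0.06051 + 0.00427·5.3) / 1.897 = 0.0723 mg/L.

0.0723 mg/L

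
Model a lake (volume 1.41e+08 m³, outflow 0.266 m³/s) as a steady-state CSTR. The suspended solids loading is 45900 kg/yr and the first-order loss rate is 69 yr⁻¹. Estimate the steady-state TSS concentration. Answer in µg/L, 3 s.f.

Outflow Q = 0.266 m³/s × 3.156e+07 s/yr = 8.394e+06 m³/yr.
Steady-state CSTR mass balance: W = Q·C + k·V·C, so C = W/(Q + kV).
Q + kV = 8.394e+06 + 69·1.41e+08 = 9.737e+09 m³/yr.
C = 45900/9.737e+09 = 4.714e-06 kg/m³ = 0.004714 mg/L = 4.714 µg/L.

4.71 µg/L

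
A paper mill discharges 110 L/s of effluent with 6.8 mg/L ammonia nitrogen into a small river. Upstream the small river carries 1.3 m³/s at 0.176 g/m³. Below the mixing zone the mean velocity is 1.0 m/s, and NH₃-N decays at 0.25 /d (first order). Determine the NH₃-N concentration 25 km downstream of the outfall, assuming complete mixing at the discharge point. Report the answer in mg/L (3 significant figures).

0.644 mg/L

110 L/s = 0.11 m³/s.
After complete mixing, C₀ = (0.11·6.8 + 1.3·0.176) / 1.41 = 0.6928 mg/L.
Travel time t = 2.5e+04 m / 1.0 m/s = 2.5e+04 s = 0.2894 d.
C = 0.6928·exp(−0.25·0.2894) = 0.6928·0.9302 = 0.6444 mg/L.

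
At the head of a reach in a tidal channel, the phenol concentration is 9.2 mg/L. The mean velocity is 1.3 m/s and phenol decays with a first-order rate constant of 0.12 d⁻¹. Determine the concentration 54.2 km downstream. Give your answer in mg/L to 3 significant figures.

Travel time t = 54.2 km / 1.3 m/s = 5.42e+04/1.3 = 4.169e+04 s = 0.4825 d.
First-order decay: C = 9.2·exp(−0.12·0.4825) = 9.2·0.9437 = 8.682 mg/L.

8.68 mg/L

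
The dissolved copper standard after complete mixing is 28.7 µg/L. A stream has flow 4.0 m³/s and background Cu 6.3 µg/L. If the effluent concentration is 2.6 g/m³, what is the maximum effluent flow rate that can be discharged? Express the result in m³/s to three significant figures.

0.0348 m³/s

6.3 µg/L = 0.0063 mg/L.
28.7 µg/L = 0.0287 mg/L.
Mass balance at complete mixing: C_std·(Q_w + Q_r) = Q_w·C_e + Q_r·C_b.
Rearranging, Q_w = Q_r·(C_std − C_b)/(C_e − C_std) = 4.0·(0.0287 − 0.0063) / (2.6 − 0.0287) = 0.03485 m³/s.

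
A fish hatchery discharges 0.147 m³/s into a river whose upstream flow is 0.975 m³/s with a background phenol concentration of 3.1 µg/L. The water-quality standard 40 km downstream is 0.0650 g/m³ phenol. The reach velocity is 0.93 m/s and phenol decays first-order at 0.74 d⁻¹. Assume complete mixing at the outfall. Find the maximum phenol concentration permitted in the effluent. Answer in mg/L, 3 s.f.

0.697 mg/L

3.1 µg/L = 0.0031 mg/L.
Travel time to the compliance point: t = 4e+04/0.93 = 4.301e+04 s = 0.4978 d; decay factor exp(−0.74·0.4978) = 0.6919.
So the concentration just after mixing may be at most 0.065/0.6919 = 0.09395 mg/L.
Mass balance: 0.09395·1.122 = 0.147·Cₑ + 0.975·0.0031.
Cₑ = (0.1054 − 0.003023) / 0.147 = 0.6965 mg/L.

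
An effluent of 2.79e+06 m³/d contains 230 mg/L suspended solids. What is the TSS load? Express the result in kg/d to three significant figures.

642000 kg/d

2.79e+06 m³/d = 32.29 m³/s.
Mass flux = Q·C = 32.29 m³/s × 230 g/m³ = 7427 g/s.
= 7427 g/s × 86.4 = 6.417e+05 kg/d.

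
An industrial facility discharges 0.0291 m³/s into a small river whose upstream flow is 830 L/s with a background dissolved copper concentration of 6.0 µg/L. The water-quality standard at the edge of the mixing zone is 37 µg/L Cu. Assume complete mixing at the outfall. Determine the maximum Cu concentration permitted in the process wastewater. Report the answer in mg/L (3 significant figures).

0.921 mg/L

830 L/s = 0.83 m³/s.
6.0 µg/L = 0.006 mg/L.
37 µg/L = 0.037 mg/L.
Mass balance: 0.037·0.8591 = 0.0291·Cₑ + 0.83·0.006.
Cₑ = (0.03179 − 0.00498) / 0.0291 = 0.9212 mg/L.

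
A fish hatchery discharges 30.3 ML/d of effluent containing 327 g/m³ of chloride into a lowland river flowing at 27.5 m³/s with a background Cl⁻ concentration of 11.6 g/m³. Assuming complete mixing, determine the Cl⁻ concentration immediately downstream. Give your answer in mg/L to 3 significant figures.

15.6 mg/L

30.3 ML/d = 0.3507 m³/s.
Conservation of mass across the mixing zone: C = (0.3507·327 + 27.5·11.6) / (0.3507 + 27.5) = 433.7/27.85 = 15.57 mg/L.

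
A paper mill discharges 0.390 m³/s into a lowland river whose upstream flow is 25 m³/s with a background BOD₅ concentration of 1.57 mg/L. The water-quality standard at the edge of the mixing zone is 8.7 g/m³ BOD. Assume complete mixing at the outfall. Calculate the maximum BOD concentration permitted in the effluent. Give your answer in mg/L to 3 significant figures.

Mass balance: 8.7·25.39 = 0.39·Cₑ + 25·1.57.
Cₑ = (220.9 − 39.25) / 0.39 = 465.8 mg/L.

466 mg/L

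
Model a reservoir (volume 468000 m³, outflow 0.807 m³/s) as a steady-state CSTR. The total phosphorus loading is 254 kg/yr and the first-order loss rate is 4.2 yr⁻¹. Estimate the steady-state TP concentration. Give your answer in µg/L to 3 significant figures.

Outflow Q = 0.807 m³/s × 3.156e+07 s/yr = 2.547e+07 m³/yr.
Steady-state CSTR mass balance: W = Q·C + k·V·C, so C = W/(Q + kV).
Q + kV = 2.547e+07 + 4.2·468000 = 2.743e+07 m³/yr.
C = 254/2.743e+07 = 9.259e-06 kg/m³ = 0.009259 mg/L = 9.259 µg/L.

9.26 µg/L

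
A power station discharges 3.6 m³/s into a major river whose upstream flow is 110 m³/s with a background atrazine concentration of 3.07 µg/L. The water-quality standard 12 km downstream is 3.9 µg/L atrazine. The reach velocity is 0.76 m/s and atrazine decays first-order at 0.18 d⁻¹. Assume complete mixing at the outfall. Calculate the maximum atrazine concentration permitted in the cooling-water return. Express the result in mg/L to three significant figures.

3.07 µg/L = 0.00307 mg/L.
3.9 µg/L = 0.0039 mg/L.
Travel time to the compliance point: t = 1.2e+04/0.76 = 1.579e+04 s = 0.1827 d; decay factor exp(−0.18·0.1827) = 0.9676.
So the concentration just after mixing may be at most 0.0039/0.9676 = 0.00403 mg/L.
Mass balance: 0.00403·113.6 = 3.6·Cₑ + 110·0.00307.
Cₑ = (0.4579 − 0.3377) / 3.6 = 0.03338 mg/L.

0.0334 mg/L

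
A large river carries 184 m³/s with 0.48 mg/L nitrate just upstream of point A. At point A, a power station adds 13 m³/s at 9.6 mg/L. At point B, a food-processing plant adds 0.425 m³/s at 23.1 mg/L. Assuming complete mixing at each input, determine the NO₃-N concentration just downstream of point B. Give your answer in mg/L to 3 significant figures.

1.13 mg/L

After input A: C = (184·0.48 + 13·9.6) / 197 = 1.082 mg/L.
After input B: C = (197·1.082 + 0.425·23.1) / 197.4 = 1.129 mg/L.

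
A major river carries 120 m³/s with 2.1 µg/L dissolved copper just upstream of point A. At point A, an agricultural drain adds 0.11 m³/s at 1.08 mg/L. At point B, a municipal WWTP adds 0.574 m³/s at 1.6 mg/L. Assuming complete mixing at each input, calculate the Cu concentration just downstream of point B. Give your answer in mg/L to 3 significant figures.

2.1 µg/L = 0.0021 mg/L.
After input A: C = (120·0.0021 + 0.11·1.08) / 120.1 = 0.003087 mg/L.
After input B: C = (120.1·0.003087 + 0.574·1.6) / 120.7 = 0.01068 mg/L.

0.0107 mg/L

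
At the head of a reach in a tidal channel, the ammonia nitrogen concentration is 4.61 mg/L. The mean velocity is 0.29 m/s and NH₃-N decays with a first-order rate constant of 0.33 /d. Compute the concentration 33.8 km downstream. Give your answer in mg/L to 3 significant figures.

Travel time t = 33.8 km / 0.29 m/s = 3.38e+04/0.29 = 1.166e+05 s = 1.349 d.
First-order decay: C = 4.61·exp(−0.33·1.349) = 4.61·0.6407 = 2.954 mg/L.

2.95 mg/L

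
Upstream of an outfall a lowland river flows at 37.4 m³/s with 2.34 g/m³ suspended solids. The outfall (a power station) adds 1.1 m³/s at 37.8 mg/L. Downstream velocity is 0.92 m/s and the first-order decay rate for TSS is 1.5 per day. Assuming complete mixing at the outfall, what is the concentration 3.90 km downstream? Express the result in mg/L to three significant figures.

3.12 mg/L

After complete mixing, C₀ = (1.1·37.8 + 37.4·2.34) / 38.5 = 3.353 mg/L.
Travel time t = 3900 m / 0.92 m/s = 4239 s = 0.04906 d.
C = 3.353·exp(−1.5·0.04906) = 3.353·0.929 = 3.115 mg/L.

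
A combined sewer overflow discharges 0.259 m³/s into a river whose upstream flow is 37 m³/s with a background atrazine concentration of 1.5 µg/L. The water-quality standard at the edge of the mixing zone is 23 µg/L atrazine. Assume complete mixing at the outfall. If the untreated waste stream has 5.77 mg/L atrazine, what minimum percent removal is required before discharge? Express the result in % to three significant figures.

46.4 %

1.5 µg/L = 0.0015 mg/L.
23 µg/L = 0.023 mg/L.
Mass balance: 0.023·37.26 = 0.259·Cₑ + 37·0.0015.
Cₑ = (0.857 − 0.0555) / 0.259 = 3.094 mg/L.
Required removal = 1 − 3.094/5.77 = 46.37 %.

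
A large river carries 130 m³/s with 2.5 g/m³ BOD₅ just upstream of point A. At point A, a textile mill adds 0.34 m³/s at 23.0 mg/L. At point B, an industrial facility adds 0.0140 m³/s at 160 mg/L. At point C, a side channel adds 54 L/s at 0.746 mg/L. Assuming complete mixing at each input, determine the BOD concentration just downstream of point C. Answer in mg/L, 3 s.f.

2.57 mg/L

After input A: C = (130·2.5 + 0.34·23) / 130.3 = 2.553 mg/L.
After input B: C = (130.3·2.553 + 0.014·160) / 130.4 = 2.57 mg/L.
54 L/s = 0.054 m³/s.
After input C: C = (130.4·2.57 + 0.054·0.746) / 130.4 = 2.57 mg/L.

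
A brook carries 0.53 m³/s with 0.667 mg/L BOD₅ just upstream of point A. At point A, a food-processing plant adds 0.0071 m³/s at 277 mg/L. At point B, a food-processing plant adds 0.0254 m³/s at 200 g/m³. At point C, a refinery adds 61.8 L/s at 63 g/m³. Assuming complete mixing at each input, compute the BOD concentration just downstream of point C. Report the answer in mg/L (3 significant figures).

After input A: C = (0.53·0.667 + 0.0071·277) / 0.5371 = 4.32 mg/L.
After input B: C = (0.5371·4.32 + 0.0254·200) / 0.5625 = 13.16 mg/L.
61.8 L/s = 0.0618 m³/s.
After input C: C = (0.5625·13.16 + 0.0618·63) / 0.6243 = 18.09 mg/L.

18.1 mg/L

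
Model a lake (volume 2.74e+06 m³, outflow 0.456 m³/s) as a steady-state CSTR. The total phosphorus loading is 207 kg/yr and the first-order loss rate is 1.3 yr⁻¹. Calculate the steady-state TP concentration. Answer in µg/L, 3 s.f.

Outflow Q = 0.456 m³/s × 3.156e+07 s/yr = 1.439e+07 m³/yr.
Steady-state CSTR mass balance: W = Q·C + k·V·C, so C = W/(Q + kV).
Q + kV = 1.439e+07 + 1.3·2.74e+06 = 1.795e+07 m³/yr.
C = 207/1.795e+07 = 1.153e-05 kg/m³ = 0.01153 mg/L = 11.53 µg/L.

11.5 µg/L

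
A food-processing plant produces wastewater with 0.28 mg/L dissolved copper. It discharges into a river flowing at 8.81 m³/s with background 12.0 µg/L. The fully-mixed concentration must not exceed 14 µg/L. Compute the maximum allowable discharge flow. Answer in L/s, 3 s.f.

12.0 µg/L = 0.012 mg/L.
14 µg/L = 0.014 mg/L.
Mass balance at complete mixing: C_std·(Q_w + Q_r) = Q_w·C_e + Q_r·C_b.
Rearranging, Q_w = Q_r·(C_std − C_b)/(C_e − C_std) = 8.81·(0.014 − 0.012) / (0.28 − 0.014) = 0.06624 m³/s.
= 66.24 L/s.

66.2 L/s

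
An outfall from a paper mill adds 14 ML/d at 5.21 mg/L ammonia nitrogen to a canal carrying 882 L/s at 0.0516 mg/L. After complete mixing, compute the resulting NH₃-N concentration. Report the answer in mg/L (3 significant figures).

14 ML/d = 0.162 m³/s.
882 L/s = 0.882 m³/s.
Conservation of mass across the mixing zone: C = (0.162·5.21 + 0.882·0.0516) / (0.162 + 0.882) = 0.8897/1.044 = 0.8522 mg/L.

0.852 mg/L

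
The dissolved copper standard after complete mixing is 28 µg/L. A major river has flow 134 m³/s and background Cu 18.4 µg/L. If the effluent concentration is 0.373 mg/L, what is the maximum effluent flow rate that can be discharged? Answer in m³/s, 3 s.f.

3.73 m³/s

18.4 µg/L = 0.0184 mg/L.
28 µg/L = 0.028 mg/L.
Mass balance at complete mixing: C_std·(Q_w + Q_r) = Q_w·C_e + Q_r·C_b.
Rearranging, Q_w = Q_r·(C_std − C_b)/(C_e − C_std) = 134·(0.028 − 0.0184) / (0.373 − 0.028) = 3.729 m³/s.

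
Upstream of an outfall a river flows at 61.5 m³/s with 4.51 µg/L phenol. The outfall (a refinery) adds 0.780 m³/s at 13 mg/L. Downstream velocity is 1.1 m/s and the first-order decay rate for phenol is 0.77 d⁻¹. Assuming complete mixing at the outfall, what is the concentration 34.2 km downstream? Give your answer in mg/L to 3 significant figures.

4.51 µg/L = 0.00451 mg/L.
After complete mixing, C₀ = (0.78·13 + 61.5·0.00451) / 62.28 = 0.1673 mg/L.
Travel time t = 3.42e+04 m / 1.1 m/s = 3.109e+04 s = 0.3598 d.
C = 0.1673·exp(−0.77·0.3598) = 0.1673·0.758 = 0.1268 mg/L.

0.127 mg/L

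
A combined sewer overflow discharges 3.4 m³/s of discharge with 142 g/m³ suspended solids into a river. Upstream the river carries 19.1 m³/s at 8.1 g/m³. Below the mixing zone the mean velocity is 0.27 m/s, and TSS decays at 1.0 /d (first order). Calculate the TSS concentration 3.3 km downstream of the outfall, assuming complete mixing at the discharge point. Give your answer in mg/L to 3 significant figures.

After complete mixing, C₀ = (3.4·142 + 19.1·8.1) / 22.5 = 28.33 mg/L.
Travel time t = 3300 m / 0.27 m/s = 1.222e+04 s = 0.1415 d.
C = 28.33·exp(−1.0·0.1415) = 28.33·0.8681 = 24.6 mg/L.

24.6 mg/L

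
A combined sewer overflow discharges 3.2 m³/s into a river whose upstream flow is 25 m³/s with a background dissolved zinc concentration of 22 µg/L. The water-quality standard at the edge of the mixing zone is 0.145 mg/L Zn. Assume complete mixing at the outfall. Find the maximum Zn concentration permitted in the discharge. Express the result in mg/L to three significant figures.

22 µg/L = 0.022 mg/L.
Mass balance: 0.145·28.2 = 3.2·Cₑ + 25·0.022.
Cₑ = (4.089 − 0.55) / 3.2 = 1.106 mg/L.

1.11 mg/L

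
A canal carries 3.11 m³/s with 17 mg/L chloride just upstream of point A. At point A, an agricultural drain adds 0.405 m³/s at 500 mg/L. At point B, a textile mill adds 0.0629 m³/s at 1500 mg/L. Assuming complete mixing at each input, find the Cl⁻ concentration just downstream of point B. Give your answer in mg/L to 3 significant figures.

97.7 mg/L

After input A: C = (3.11·17 + 0.405·500) / 3.515 = 72.65 mg/L.
After input B: C = (3.515·72.65 + 0.0629·1500) / 3.578 = 97.74 mg/L.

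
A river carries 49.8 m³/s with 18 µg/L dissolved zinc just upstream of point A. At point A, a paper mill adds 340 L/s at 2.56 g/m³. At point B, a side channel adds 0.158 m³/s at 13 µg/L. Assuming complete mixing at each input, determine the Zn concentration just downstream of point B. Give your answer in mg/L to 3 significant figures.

0.0352 mg/L

18 µg/L = 0.018 mg/L.
340 L/s = 0.34 m³/s.
After input A: C = (49.8·0.018 + 0.34·2.56) / 50.14 = 0.03524 mg/L.
13 µg/L = 0.013 mg/L.
After input B: C = (50.14·0.03524 + 0.158·0.013) / 50.3 = 0.03517 mg/L.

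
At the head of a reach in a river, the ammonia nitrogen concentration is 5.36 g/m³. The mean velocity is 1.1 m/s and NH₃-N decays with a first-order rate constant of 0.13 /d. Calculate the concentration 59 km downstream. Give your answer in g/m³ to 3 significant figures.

Travel time t = 59 km / 1.1 m/s = 5.9e+04/1.1 = 5.364e+04 s = 0.6208 d.
First-order decay: C = 5.36·exp(−0.13·0.6208) = 5.36·0.9225 = 4.944 g/m³.

4.94 g/m³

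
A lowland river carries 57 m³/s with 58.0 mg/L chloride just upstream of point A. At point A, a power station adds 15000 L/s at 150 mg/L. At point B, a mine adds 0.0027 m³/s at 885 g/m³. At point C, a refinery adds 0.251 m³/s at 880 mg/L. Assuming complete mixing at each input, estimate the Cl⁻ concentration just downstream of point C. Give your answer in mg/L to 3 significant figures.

15000 L/s = 15 m³/s.
After input A: C = (57·58 + 15·150) / 72 = 77.17 mg/L.
After input B: C = (72·77.17 + 0.0027·885) / 72 = 77.2 mg/L.
After input C: C = (72·77.2 + 0.251·880) / 72.25 = 79.99 mg/L.

80.0 mg/L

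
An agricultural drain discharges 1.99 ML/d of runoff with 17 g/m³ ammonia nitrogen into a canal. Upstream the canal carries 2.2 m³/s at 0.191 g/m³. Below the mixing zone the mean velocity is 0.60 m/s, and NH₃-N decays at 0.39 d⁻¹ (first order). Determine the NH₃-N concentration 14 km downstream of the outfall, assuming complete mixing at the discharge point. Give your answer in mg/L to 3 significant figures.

0.329 mg/L

1.99 ML/d = 0.02303 m³/s.
After complete mixing, C₀ = (0.02303·17 + 2.2·0.191) / 2.223 = 0.3652 mg/L.
Travel time t = 1.4e+04 m / 0.60 m/s = 2.333e+04 s = 0.2701 d.
C = 0.3652·exp(−0.39·0.2701) = 0.3652·0.9 = 0.3287 mg/L.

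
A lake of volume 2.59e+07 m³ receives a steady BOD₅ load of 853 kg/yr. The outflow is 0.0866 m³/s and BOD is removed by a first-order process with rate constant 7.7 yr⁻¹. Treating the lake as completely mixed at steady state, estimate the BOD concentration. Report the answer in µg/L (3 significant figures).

4.22 µg/L

Outflow Q = 0.0866 m³/s × 3.156e+07 s/yr = 2.733e+06 m³/yr.
Steady-state CSTR mass balance: W = Q·C + k·V·C, so C = W/(Q + kV).
Q + kV = 2.733e+06 + 7.7·2.59e+07 = 2.022e+08 m³/yr.
C = 853/2.022e+08 = 4.219e-06 kg/m³ = 0.004219 mg/L = 4.219 µg/L.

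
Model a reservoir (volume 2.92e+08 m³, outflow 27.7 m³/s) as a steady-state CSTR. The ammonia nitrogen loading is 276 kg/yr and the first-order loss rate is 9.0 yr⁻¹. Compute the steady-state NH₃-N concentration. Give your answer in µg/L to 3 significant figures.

Outflow Q = 27.7 m³/s × 3.156e+07 s/yr = 8.741e+08 m³/yr.
Steady-state CSTR mass balance: W = Q·C + k·V·C, so C = W/(Q + kV).
Q + kV = 8.741e+08 + 9.0·2.92e+08 = 3.502e+09 m³/yr.
C = 276/3.502e+09 = 7.881e-08 kg/m³ = 7.881e-05 mg/L = 0.07881 µg/L.

0.0788 µg/L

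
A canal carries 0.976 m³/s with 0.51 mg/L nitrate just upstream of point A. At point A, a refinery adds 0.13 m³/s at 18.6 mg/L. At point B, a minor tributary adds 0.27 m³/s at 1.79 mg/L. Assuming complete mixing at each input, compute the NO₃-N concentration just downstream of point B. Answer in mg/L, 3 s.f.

After input A: C = (0.976·0.51 + 0.13·18.6) / 1.106 = 2.636 mg/L.
After input B: C = (1.106·2.636 + 0.27·1.79) / 1.376 = 2.47 mg/L.

2.47 mg/L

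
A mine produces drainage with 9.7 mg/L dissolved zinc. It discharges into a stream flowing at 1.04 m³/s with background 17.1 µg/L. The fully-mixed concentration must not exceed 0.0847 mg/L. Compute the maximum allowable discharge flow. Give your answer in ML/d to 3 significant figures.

17.1 µg/L = 0.0171 mg/L.
Mass balance at complete mixing: C_std·(Q_w + Q_r) = Q_w·C_e + Q_r·C_b.
Rearranging, Q_w = Q_r·(C_std − C_b)/(C_e − C_std) = 1.04·(0.0847 − 0.0171) / (9.7 − 0.0847) = 0.007312 m³/s.
= 0.6317 ML/d.

0.632 ML/d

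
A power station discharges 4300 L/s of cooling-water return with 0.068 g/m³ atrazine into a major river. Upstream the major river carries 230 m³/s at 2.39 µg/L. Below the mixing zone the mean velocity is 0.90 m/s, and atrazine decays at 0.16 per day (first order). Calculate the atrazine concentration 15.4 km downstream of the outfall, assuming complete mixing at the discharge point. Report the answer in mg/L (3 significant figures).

4300 L/s = 4.3 m³/s.
2.39 µg/L = 0.00239 mg/L.
After complete mixing, C₀ = (4.3·0.068 + 230·0.00239) / 234.3 = 0.003594 mg/L.
Travel time t = 1.54e+04 m / 0.90 m/s = 1.711e+04 s = 0.198 d.
C = 0.003594·exp(−0.16·0.198) = 0.003594·0.9688 = 0.003482 mg/L.

0.00348 mg/L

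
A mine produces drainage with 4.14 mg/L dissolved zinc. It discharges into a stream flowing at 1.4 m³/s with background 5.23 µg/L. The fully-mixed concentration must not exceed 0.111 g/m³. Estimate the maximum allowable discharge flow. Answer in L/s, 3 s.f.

5.23 µg/L = 0.00523 mg/L.
Mass balance at complete mixing: C_std·(Q_w + Q_r) = Q_w·C_e + Q_r·C_b.
Rearranging, Q_w = Q_r·(C_std − C_b)/(C_e − C_std) = 1.4·(0.111 − 0.00523) / (4.14 − 0.111) = 0.03675 m³/s.
= 36.75 L/s.

36.8 L/s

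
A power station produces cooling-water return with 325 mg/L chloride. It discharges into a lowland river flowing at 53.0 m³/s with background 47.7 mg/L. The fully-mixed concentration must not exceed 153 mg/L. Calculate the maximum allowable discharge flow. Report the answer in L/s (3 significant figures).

Mass balance at complete mixing: C_std·(Q_w + Q_r) = Q_w·C_e + Q_r·C_b.
Rearranging, Q_w = Q_r·(C_std − C_b)/(C_e − C_std) = 53.0·(153 − 47.7) / (325 − 153) = 32.45 m³/s.
= 3.245e+04 L/s.

32400 L/s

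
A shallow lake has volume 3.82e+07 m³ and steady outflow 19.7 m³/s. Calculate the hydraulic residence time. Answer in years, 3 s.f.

0.0614 yr

Q = 19.7 m³/s × 3.156e+07 s/yr = 6.217e+08 m³/yr.
Hydraulic residence time τ = V/Q = 3.82e+07/6.217e+08 = 0.06145 yr.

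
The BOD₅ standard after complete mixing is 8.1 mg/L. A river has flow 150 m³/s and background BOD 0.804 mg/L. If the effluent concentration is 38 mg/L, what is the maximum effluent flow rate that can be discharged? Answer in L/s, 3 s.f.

36600 L/s

Mass balance at complete mixing: C_std·(Q_w + Q_r) = Q_w·C_e + Q_r·C_b.
Rearranging, Q_w = Q_r·(C_std − C_b)/(C_e − C_std) = 150·(8.1 − 0.804) / (38 − 8.1) = 36.6 m³/s.
= 3.66e+04 L/s.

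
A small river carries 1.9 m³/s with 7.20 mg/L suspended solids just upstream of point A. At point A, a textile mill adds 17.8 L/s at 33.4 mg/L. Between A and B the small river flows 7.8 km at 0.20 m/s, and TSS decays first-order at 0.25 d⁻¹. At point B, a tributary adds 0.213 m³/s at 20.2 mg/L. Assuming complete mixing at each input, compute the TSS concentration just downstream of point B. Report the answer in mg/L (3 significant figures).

17.8 L/s = 0.0178 m³/s.
After input A: C = (1.9·7.2 + 0.0178·33.4) / 1.918 = 7.443 mg/L.
Over the 7.8 km reach to input B (t = 3.9e+04 s = 0.4514 d), decay gives C = 7.443·exp(−0.25·0.4514) = 6.649 mg/L.
After input B: C = (1.918·6.649 + 0.213·20.2) / 2.131 = 8.003 mg/L.

8.00 mg/L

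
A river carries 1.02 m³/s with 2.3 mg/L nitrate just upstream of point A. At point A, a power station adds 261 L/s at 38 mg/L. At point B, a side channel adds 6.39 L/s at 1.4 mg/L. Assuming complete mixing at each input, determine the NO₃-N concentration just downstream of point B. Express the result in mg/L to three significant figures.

9.53 mg/L

261 L/s = 0.261 m³/s.
After input A: C = (1.02·2.3 + 0.261·38) / 1.281 = 9.574 mg/L.
6.39 L/s = 0.00639 m³/s.
After input B: C = (1.281·9.574 + 0.00639·1.4) / 1.287 = 9.533 mg/L.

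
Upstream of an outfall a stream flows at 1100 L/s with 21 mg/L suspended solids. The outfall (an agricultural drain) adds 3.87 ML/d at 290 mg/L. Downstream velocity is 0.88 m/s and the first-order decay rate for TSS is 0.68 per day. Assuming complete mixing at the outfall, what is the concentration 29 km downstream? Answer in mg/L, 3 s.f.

24.3 mg/L

3.87 ML/d = 0.04479 m³/s.
1100 L/s = 1.1 m³/s.
After complete mixing, C₀ = (0.04479·290 + 1.1·21) / 1.145 = 31.53 mg/L.
Travel time t = 2.9e+04 m / 0.88 m/s = 3.295e+04 s = 0.3814 d.
C = 31.53·exp(−0.68·0.3814) = 31.53·0.7715 = 24.32 mg/L.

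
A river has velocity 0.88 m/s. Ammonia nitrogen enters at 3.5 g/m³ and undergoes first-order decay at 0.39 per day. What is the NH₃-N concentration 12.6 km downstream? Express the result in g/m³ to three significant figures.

3.28 g/m³

Travel time t = 12.6 km / 0.88 m/s = 1.26e+04/0.88 = 1.432e+04 s = 0.1657 d.
First-order decay: C = 3.5·exp(−0.39·0.1657) = 3.5·0.9374 = 3.281 g/m³.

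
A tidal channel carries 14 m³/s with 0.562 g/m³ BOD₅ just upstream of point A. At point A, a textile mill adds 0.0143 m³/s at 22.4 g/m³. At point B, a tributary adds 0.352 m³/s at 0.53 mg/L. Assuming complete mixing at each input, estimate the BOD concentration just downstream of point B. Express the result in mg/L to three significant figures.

After input A: C = (14·0.562 + 0.0143·22.4) / 14.01 = 0.5843 mg/L.
After input B: C = (14.01·0.5843 + 0.352·0.53) / 14.37 = 0.583 mg/L.

0.583 mg/L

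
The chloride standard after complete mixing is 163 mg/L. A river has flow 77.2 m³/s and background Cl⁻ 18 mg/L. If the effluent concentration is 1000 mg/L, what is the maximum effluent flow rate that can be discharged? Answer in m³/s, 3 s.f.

Mass balance at complete mixing: C_std·(Q_w + Q_r) = Q_w·C_e + Q_r·C_b.
Rearranging, Q_w = Q_r·(C_std − C_b)/(C_e − C_std) = 77.2·(163 − 18) / (1000 − 163) = 13.37 m³/s.

13.4 m³/s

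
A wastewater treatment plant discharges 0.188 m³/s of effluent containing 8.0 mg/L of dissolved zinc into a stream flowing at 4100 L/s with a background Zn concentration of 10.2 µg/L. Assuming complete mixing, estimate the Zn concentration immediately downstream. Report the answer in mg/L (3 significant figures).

4100 L/s = 4.1 m³/s.
10.2 µg/L = 0.0102 mg/L.
Conservation of mass across the mixing zone: C = (0.188·8 + 4.1·0.0102) / (0.188 + 4.1) = 1.546/4.288 = 0.3605 mg/L.

0.360 mg/L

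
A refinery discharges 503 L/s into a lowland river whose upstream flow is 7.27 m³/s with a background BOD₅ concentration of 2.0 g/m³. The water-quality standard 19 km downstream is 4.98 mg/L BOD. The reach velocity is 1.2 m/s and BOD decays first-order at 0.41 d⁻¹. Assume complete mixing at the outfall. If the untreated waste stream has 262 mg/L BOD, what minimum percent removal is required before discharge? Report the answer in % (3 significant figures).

79.4 %

503 L/s = 0.503 m³/s.
Travel time to the compliance point: t = 1.9e+04/1.2 = 1.583e+04 s = 0.1833 d; decay factor exp(−0.41·0.1833) = 0.9276.
So the concentration just after mixing may be at most 4.98/0.9276 = 5.369 mg/L.
Mass balance: 5.369·7.773 = 0.503·Cₑ + 7.27·2.
Cₑ = (41.73 − 14.54) / 0.503 = 54.06 mg/L.
Required removal = 1 − 54.06/262 = 79.37 %.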